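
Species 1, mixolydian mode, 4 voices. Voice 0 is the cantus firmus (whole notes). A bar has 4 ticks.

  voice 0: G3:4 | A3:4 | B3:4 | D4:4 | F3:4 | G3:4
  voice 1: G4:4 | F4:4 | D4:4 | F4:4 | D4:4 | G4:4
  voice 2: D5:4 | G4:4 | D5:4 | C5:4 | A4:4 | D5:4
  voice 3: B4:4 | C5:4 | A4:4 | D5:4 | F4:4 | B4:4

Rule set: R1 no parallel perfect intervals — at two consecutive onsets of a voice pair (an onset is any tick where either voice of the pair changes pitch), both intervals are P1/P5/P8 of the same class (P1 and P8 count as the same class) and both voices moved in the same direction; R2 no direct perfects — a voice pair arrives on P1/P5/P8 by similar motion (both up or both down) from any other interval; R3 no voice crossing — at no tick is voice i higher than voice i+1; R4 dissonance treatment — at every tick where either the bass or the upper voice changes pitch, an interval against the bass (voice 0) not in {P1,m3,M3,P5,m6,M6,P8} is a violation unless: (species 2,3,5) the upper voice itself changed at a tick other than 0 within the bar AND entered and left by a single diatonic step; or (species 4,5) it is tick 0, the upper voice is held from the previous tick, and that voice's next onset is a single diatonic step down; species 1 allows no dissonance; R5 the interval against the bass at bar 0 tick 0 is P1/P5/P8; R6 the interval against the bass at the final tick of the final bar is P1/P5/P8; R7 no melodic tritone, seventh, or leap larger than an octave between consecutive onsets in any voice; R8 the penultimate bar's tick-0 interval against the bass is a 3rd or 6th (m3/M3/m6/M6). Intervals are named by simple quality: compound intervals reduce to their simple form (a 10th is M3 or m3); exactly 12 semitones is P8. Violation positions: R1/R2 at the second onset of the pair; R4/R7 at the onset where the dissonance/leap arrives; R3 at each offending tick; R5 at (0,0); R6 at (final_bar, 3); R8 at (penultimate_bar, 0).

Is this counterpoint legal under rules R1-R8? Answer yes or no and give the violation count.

bar 0: v0=G3 v1=G4 v2=D5 v3=B4 (M3)
bar 1: v0=A3 v1=F4 v2=G4 v3=C5 (m3)
bar 2: v0=B3 v1=D4 v2=D5 v3=A4 (m7)
bar 3: v0=D4 v1=F4 v2=C5 v3=D5 (P8)
bar 4: v0=F3 v1=D4 v2=A4 v3=F4 (P8)
bar 5: v0=G3 v1=G4 v2=D5 v3=B4 (M3)
  R3 @ bar0.0: D5 above B4
  R5 @ bar0.0: opens on M3
  R3 @ bar0.1: D5 above B4
  R3 @ bar0.2: D5 above B4
  R3 @ bar0.3: D5 above B4
  R4 @ bar1.0: A3/G4 m7 untreated
  R1 @ bar2.0: F4/C5 P5 -> D4/A4 P5 similar
  R3 @ bar2.0: D5 above A4
  R4 @ bar2.0: B3/A4 m7 untreated
  R3 @ bar2.1: D5 above A4
  R3 @ bar2.2: D5 above A4
  R3 @ bar2.3: D5 above A4
  R2 @ bar3.0: B3/A4 m7 -> D4/D5 P8 similar
  R4 @ bar3.0: D4/C5 m7 untreated
  R1 @ bar4.0: D4/D5 P8 -> F3/F4 P8 similar
  R1 @ bar4.0: F4/C5 P5 -> D4/A4 P5 similar
  R3 @ bar4.0: A4 above F4
  R8 @ bar4.0: penult P8 not 3rd/6th
  R3 @ bar4.1: A4 above F4
  R3 @ bar4.2: A4 above F4
  R3 @ bar4.3: A4 above F4
  R1 @ bar5.0: D4/A4 P5 -> G4/D5 P5 similar
  R2 @ bar5.0: F3/D4 M6 -> G3/G4 P8 similar
  R2 @ bar5.0: F3/A4 M3 -> G3/D5 P5 similar
  R3 @ bar5.0: D5 above B4
  R7 @ bar5.0: F4->B4 leap 6st
  R3 @ bar5.1: D5 above B4
  R3 @ bar5.2: D5 above B4
  R3 @ bar5.3: D5 above B4
  R6 @ bar5.3: closes on M3

No (30 violations)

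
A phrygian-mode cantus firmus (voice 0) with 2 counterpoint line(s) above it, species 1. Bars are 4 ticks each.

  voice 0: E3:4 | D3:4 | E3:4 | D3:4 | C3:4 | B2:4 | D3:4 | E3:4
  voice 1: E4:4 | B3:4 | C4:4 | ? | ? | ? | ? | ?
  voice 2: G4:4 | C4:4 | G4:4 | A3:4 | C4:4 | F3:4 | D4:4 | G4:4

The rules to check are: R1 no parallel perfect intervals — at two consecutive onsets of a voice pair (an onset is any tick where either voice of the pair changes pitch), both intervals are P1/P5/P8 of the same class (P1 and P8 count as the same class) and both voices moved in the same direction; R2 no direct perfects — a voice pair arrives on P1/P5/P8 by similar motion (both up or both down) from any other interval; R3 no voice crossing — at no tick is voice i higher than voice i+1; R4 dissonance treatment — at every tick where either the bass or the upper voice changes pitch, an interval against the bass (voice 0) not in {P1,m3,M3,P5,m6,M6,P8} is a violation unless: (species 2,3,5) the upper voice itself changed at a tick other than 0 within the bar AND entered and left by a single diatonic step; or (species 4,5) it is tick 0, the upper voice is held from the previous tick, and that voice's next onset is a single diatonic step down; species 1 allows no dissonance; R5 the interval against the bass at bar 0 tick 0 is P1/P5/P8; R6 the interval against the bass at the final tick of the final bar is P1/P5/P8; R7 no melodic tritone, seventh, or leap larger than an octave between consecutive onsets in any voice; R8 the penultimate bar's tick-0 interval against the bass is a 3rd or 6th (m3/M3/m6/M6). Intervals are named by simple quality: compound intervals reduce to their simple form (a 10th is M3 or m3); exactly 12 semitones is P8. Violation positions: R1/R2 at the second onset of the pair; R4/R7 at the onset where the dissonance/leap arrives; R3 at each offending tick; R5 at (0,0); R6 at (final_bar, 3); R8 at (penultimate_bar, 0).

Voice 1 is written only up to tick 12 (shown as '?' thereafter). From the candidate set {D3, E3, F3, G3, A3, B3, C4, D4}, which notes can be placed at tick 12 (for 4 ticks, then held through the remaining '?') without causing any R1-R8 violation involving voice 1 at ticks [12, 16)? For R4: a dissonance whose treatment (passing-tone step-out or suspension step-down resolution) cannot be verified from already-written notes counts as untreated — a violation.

{F3}

D3: violates R1,R2,R7
E3: violates R4
F3: legal
G3: violates R4
A3: violates R2
B3: violates R3
C4: violates R3,R4
D4: violates R3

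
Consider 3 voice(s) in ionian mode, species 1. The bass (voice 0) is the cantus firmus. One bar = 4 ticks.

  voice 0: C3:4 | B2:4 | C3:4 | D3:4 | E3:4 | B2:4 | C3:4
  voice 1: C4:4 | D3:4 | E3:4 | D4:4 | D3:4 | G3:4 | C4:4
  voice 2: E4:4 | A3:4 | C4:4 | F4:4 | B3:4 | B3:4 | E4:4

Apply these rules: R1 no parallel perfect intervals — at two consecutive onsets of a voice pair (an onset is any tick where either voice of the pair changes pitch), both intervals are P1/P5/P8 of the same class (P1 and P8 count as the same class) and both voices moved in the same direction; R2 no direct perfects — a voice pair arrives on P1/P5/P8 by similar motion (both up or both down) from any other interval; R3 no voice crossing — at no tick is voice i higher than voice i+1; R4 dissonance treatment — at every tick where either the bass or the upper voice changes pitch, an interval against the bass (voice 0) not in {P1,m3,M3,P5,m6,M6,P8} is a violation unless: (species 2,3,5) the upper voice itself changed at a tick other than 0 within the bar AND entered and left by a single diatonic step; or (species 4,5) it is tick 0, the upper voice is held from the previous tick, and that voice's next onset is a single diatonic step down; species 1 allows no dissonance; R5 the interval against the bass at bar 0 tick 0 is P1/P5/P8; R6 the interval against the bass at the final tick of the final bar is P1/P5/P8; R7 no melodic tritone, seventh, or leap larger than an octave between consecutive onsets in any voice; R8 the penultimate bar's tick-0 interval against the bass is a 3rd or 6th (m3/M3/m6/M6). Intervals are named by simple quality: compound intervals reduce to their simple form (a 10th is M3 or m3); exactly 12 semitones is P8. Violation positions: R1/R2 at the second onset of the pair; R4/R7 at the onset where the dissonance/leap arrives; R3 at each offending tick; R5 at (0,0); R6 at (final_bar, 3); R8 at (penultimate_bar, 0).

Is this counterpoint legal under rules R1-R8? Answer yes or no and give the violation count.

bar 0: v0=C3 v1=C4 v2=E4 (M3)
bar 1: v0=B2 v1=D3 v2=A3 (m7)
bar 2: v0=C3 v1=E3 v2=C4 (P8)
bar 3: v0=D3 v1=D4 v2=F4 (m3)
bar 4: v0=E3 v1=D3 v2=B3 (P5)
bar 5: v0=B2 v1=G3 v2=B3 (P8)
bar 6: v0=C3 v1=C4 v2=E4 (M3)
  R5 @ bar0.0: opens on M3
  R2 @ bar1.0: C4/E4 M3 -> D3/A3 P5 similar
  R4 @ bar1.0: B2/A3 m7 untreated
  R7 @ bar1.0: C4->D3 leap 10st
  R2 @ bar2.0: B2/A3 m7 -> C3/C4 P8 similar
  R2 @ bar3.0: C3/E3 M3 -> D3/D4 P8 similar
  R7 @ bar3.0: E3->D4 leap 10st
  R3 @ bar4.0: E3 above D3
  R4 @ bar4.0: E3/D3 M2 untreated
  R7 @ bar4.0: F4->B3 leap 6st
  R3 @ bar4.1: E3 above D3
  R3 @ bar4.2: E3 above D3
  R3 @ bar4.3: E3 above D3
  R8 @ bar5.0: penult P8 not 3rd/6th
  R2 @ bar6.0: B2/G3 m6 -> C3/C4 P8 similar
  R6 @ bar6.3: closes on M3

No (16 violations)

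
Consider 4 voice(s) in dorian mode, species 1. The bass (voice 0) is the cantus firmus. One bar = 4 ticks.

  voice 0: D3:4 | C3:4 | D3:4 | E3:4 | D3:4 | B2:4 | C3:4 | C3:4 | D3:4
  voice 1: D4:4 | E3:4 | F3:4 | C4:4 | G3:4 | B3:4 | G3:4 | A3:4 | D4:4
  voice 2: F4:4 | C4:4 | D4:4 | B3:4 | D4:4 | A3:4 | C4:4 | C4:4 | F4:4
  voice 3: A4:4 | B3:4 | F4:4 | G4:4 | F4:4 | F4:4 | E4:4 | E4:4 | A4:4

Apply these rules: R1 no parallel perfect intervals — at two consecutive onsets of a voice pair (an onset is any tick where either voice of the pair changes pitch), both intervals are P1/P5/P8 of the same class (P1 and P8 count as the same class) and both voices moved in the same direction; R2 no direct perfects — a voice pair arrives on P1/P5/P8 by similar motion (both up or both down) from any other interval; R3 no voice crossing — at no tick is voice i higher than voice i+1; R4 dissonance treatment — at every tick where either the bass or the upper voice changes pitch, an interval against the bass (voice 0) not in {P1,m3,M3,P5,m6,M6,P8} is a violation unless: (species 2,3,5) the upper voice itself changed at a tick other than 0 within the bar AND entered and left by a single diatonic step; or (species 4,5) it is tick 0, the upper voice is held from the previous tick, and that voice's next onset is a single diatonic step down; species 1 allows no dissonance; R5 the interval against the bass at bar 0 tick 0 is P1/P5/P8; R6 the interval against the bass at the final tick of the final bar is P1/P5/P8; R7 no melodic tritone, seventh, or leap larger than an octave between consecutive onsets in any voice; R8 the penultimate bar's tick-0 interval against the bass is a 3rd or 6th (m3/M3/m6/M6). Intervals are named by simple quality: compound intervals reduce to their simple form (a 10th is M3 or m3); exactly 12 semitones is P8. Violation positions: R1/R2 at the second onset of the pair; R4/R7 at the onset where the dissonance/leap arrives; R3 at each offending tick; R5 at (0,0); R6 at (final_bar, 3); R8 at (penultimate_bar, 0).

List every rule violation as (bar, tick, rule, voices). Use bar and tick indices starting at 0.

(0, 0, R5, (0, 2))
(1, 0, R1, (1, 3))
(1, 0, R2, (0, 2))
(1, 0, R3, (2, 3))
(1, 0, R4, (0, 3))
(1, 0, R7, (1,))
(1, 0, R7, (3,))
(1, 1, R3, (2, 3))
(1, 2, R3, (2, 3))
(1, 3, R3, (2, 3))
(2, 0, R1, (0, 2))
(2, 0, R2, (1, 3))
(2, 0, R7, (3,))
(3, 0, R2, (1, 3))
(3, 0, R3, (1, 2))
(3, 1, R3, (1, 2))
(3, 2, R3, (1, 2))
(3, 3, R3, (1, 2))
(4, 0, R4, (0, 1))
(5, 0, R3, (1, 2))
(5, 0, R4, (0, 2))
(5, 0, R4, (0, 3))
(5, 1, R3, (1, 2))
(5, 2, R3, (1, 2))
(5, 3, R3, (1, 2))
(6, 0, R2, (0, 2))
(7, 0, R8, (0, 2))
(8, 0, R1, (1, 3))
(8, 0, R2, (0, 1))
(8, 0, R2, (0, 3))
(8, 3, R6, (0, 2))

bar 0: v0=D3 v1=D4 v2=F4 v3=A4 downbeat P5
bar 1: v0=C3 v1=E3 v2=C4 v3=B3 downbeat M7
bar 2: v0=D3 v1=F3 v2=D4 v3=F4 downbeat m3
bar 3: v0=E3 v1=C4 v2=B3 v3=G4 downbeat m3
bar 4: v0=D3 v1=G3 v2=D4 v3=F4 downbeat m3
bar 5: v0=B2 v1=B3 v2=A3 v3=F4 downbeat TT
bar 6: v0=C3 v1=G3 v2=C4 v3=E4 downbeat M3
bar 7: v0=C3 v1=A3 v2=C4 v3=E4 downbeat M3
bar 8: v0=D3 v1=D4 v2=F4 v3=A4 downbeat P5
  -> R5 @ bar 0 tick 0 v(0, 2): opens on m3
  -> R1 @ bar 1 tick 0 v(1, 3): D4/A4 P5 -> E3/B3 P5 similar
  -> R2 @ bar 1 tick 0 v(0, 2): D3/F4 m3 -> C3/C4 P8 similar
  -> R3 @ bar 1 tick 0 v(2, 3): C4 above B3
  -> R4 @ bar 1 tick 0 v(0, 3): C3/B3 M7 untreated
  -> R7 @ bar 1 tick 0 v(1,): D4->E3 leap 10st
  -> R7 @ bar 1 tick 0 v(3,): A4->B3 leap 10st
  -> R3 @ bar 1 tick 1 v(2, 3): C4 above B3
  -> R3 @ bar 1 tick 2 v(2, 3): C4 above B3
  -> R3 @ bar 1 tick 3 v(2, 3): C4 above B3
  -> R1 @ bar 2 tick 0 v(0, 2): C3/C4 P8 -> D3/D4 P8 similar
  -> R2 @ bar 2 tick 0 v(1, 3): E3/B3 P5 -> F3/F4 P8 similar
  -> R7 @ bar 2 tick 0 v(3,): B3->F4 leap 6st
  -> R2 @ bar 3 tick 0 v(1, 3): F3/F4 P8 -> C4/G4 P5 similar
  -> R3 @ bar 3 tick 0 v(1, 2): C4 above B3
  -> R3 @ bar 3 tick 1 v(1, 2): C4 above B3
  -> R3 @ bar 3 tick 2 v(1, 2): C4 above B3
  -> R3 @ bar 3 tick 3 v(1, 2): C4 above B3
  -> R4 @ bar 4 tick 0 v(0, 1): D3/G3 P4 untreated
  -> R3 @ bar 5 tick 0 v(1, 2): B3 above A3
  -> R4 @ bar 5 tick 0 v(0, 2): B2/A3 m7 untreated
  -> R4 @ bar 5 tick 0 v(0, 3): B2/F4 TT untreated
  -> R3 @ bar 5 tick 1 v(1, 2): B3 above A3
  -> R3 @ bar 5 tick 2 v(1, 2): B3 above A3
  -> R3 @ bar 5 tick 3 v(1, 2): B3 above A3
  -> R2 @ bar 6 tick 0 v(0, 2): B2/A3 m7 -> C3/C4 P8 similar
  -> R8 @ bar 7 tick 0 v(0, 2): penult P8 not 3rd/6th
  -> R1 @ bar 8 tick 0 v(1, 3): A3/E4 P5 -> D4/A4 P5 similar
  -> R2 @ bar 8 tick 0 v(0, 1): C3/A3 M6 -> D3/D4 P8 similar
  -> R2 @ bar 8 tick 0 v(0, 3): C3/E4 M3 -> D3/A4 P5 similar
  -> R6 @ bar 8 tick 3 v(0, 2): closes on m3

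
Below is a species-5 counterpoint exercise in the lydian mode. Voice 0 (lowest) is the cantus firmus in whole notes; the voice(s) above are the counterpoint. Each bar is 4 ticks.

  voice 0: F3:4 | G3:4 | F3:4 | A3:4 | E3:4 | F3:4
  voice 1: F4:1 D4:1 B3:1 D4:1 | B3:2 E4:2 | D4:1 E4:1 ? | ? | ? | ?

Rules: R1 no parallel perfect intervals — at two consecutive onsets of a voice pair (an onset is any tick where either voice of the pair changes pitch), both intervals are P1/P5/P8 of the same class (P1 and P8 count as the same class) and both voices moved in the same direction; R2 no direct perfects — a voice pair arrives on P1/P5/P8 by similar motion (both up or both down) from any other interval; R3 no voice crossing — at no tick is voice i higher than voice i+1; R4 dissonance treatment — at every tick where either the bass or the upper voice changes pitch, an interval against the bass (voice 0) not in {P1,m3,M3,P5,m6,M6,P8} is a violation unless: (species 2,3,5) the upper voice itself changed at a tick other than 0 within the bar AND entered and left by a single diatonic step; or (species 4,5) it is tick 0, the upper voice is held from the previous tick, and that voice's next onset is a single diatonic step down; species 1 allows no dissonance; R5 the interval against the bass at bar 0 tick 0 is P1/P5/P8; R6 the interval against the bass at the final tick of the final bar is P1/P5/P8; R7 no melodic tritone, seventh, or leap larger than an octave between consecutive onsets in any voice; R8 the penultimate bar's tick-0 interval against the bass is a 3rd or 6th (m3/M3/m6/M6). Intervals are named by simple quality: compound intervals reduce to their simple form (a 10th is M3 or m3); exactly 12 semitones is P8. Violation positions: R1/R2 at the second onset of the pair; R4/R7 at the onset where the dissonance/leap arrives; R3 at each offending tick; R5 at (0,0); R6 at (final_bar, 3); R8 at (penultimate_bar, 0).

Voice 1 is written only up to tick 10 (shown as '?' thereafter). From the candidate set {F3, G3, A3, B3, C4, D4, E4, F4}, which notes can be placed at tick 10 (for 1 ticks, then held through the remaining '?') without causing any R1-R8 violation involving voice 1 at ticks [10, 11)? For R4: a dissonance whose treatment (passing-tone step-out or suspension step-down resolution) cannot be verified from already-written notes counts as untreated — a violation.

F3: violates R7
G3: violates R4
A3: legal
B3: violates R4
C4: legal
D4: legal
E4: legal
F4: legal

{A3, C4, D4, E4, F4}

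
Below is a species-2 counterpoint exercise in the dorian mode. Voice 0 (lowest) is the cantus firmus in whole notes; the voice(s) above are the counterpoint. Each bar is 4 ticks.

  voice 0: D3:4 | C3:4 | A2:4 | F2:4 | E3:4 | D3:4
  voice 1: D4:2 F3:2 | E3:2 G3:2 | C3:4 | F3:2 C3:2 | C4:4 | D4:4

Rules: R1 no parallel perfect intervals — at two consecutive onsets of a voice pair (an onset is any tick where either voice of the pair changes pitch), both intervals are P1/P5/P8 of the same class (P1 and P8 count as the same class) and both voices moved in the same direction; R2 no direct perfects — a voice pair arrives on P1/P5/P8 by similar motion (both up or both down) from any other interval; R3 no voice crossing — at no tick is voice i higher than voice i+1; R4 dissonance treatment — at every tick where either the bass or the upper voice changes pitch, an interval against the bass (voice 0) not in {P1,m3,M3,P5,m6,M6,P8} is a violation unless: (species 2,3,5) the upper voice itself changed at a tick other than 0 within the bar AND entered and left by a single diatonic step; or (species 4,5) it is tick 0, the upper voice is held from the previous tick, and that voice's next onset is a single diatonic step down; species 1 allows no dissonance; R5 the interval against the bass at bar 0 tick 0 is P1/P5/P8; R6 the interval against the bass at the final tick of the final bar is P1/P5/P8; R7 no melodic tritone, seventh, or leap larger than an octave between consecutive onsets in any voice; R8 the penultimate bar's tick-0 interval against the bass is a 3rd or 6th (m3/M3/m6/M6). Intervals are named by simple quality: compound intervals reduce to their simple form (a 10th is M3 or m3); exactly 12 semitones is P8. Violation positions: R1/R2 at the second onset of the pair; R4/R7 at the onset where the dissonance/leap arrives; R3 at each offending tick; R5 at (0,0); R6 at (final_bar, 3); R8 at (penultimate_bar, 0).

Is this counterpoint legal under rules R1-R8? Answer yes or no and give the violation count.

No (1 violations)

bar 0: v0=D3 v1=D4 (P8)
bar 1: v0=C3 v1=E3 (M3)
bar 2: v0=A2 v1=C3 (m3)
bar 3: v0=F2 v1=F3 (P8)
bar 4: v0=E3 v1=C4 (m6)
bar 5: v0=D3 v1=D4 (P8)
  R7 @ bar4.0: F2->E3 leap 11st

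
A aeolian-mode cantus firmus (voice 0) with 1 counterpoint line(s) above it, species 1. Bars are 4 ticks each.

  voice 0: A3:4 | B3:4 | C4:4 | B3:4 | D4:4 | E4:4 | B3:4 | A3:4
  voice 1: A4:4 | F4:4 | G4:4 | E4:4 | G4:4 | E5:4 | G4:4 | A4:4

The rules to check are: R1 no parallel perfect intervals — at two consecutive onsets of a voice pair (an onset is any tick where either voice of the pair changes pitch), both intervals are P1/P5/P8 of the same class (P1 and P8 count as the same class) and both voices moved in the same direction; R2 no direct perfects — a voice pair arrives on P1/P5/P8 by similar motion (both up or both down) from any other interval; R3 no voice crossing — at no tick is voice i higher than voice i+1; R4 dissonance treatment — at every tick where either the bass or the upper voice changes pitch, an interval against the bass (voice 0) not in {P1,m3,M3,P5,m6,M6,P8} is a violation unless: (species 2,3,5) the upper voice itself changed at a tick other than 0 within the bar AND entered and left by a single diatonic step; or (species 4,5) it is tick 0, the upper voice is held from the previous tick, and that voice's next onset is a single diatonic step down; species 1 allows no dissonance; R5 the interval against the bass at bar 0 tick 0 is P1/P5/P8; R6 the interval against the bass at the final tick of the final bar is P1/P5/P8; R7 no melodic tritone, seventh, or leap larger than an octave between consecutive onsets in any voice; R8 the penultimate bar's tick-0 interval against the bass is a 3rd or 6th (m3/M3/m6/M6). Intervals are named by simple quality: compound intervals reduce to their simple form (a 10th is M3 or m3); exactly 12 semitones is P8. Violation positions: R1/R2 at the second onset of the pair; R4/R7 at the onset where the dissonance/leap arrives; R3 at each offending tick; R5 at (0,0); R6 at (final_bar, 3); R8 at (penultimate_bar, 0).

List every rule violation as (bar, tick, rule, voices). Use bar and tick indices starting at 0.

(1, 0, R4, (0, 1))
(2, 0, R2, (0, 1))
(3, 0, R4, (0, 1))
(4, 0, R4, (0, 1))
(5, 0, R2, (0, 1))

bar 0: v0=A3 v1=A4 downbeat P8
bar 1: v0=B3 v1=F4 downbeat TT
bar 2: v0=C4 v1=G4 downbeat P5
bar 3: v0=B3 v1=E4 downbeat P4
bar 4: v0=D4 v1=G4 downbeat P4
bar 5: v0=E4 v1=E5 downbeat P8
bar 6: v0=B3 v1=G4 downbeat m6
bar 7: v0=A3 v1=A4 downbeat P8
  -> R4 @ bar 1 tick 0 v(0, 1): B3/F4 TT untreated
  -> R2 @ bar 2 tick 0 v(0, 1): B3/F4 TT -> C4/G4 P5 similar
  -> R4 @ bar 3 tick 0 v(0, 1): B3/E4 P4 untreated
  -> R4 @ bar 4 tick 0 v(0, 1): D4/G4 P4 untreated
  -> R2 @ bar 5 tick 0 v(0, 1): D4/G4 P4 -> E4/E5 P8 similar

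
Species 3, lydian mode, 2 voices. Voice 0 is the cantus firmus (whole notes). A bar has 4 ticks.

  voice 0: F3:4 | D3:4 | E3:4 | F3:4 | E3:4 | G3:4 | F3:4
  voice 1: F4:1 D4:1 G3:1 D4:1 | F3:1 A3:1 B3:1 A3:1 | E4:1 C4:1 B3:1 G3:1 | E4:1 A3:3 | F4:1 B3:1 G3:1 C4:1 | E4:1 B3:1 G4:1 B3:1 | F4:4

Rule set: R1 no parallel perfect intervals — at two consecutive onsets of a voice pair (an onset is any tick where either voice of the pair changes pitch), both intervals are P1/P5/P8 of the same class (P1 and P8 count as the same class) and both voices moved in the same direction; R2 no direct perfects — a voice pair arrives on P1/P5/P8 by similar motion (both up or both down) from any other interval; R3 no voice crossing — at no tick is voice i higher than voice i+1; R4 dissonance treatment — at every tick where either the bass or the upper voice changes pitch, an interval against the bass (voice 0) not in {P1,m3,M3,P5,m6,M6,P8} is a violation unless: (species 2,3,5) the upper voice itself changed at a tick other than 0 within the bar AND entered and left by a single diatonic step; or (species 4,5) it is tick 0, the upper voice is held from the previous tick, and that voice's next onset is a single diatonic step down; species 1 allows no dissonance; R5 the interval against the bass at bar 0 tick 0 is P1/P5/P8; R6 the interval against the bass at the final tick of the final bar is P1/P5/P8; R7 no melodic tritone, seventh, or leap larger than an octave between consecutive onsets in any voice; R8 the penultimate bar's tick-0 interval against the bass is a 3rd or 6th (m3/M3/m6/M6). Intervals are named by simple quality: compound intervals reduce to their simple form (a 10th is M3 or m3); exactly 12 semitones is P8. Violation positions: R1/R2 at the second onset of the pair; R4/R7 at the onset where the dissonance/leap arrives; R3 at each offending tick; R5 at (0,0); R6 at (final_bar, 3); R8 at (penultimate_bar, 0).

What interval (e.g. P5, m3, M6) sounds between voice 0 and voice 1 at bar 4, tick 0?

voice 0=E3 voice 1=F4 -> m2

m2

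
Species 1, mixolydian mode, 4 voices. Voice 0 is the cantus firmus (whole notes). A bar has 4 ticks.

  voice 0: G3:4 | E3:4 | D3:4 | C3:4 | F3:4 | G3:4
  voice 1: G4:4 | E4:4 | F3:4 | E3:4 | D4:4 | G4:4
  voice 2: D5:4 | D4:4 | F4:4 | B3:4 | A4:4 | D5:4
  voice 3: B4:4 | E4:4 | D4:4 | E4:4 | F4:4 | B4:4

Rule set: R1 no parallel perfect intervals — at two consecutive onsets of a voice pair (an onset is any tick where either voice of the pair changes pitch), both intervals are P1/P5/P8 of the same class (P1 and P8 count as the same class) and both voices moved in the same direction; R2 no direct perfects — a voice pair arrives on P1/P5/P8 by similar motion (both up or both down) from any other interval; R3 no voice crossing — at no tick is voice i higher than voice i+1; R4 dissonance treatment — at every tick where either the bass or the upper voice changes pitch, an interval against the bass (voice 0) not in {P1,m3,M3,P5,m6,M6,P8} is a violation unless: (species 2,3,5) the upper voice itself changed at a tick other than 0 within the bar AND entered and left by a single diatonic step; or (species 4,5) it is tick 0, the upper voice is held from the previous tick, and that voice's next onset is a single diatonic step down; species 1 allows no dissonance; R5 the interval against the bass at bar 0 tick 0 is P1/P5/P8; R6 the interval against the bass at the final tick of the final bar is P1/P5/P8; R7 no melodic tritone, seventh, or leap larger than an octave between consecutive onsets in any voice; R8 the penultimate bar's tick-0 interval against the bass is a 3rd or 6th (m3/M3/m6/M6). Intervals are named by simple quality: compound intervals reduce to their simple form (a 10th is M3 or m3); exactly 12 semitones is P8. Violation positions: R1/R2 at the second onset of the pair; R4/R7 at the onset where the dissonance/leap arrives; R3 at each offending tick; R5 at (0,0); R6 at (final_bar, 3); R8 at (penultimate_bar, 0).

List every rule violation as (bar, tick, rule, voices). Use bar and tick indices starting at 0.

(0, 0, R3, (2, 3))
(0, 0, R5, (0, 3))
(0, 1, R3, (2, 3))
(0, 2, R3, (2, 3))
(0, 3, R3, (2, 3))
(1, 0, R1, (0, 1))
(1, 0, R2, (0, 3))
(1, 0, R2, (1, 3))
(1, 0, R3, (1, 2))
(1, 0, R4, (0, 2))
(1, 1, R3, (1, 2))
(1, 2, R3, (1, 2))
(1, 3, R3, (1, 2))
(2, 0, R1, (0, 3))
(2, 0, R3, (2, 3))
(2, 0, R7, (1,))
(2, 1, R3, (2, 3))
(2, 2, R3, (2, 3))
(2, 3, R3, (2, 3))
(3, 0, R2, (1, 2))
(3, 0, R4, (0, 2))
(3, 0, R7, (2,))
(4, 0, R1, (1, 2))
(4, 0, R2, (0, 3))
(4, 0, R3, (2, 3))
(4, 0, R7, (1,))
(4, 0, R7, (2,))
(4, 0, R8, (0, 3))
(4, 1, R3, (2, 3))
(4, 2, R3, (2, 3))
(4, 3, R3, (2, 3))
(5, 0, R1, (1, 2))
(5, 0, R2, (0, 1))
(5, 0, R2, (0, 2))
(5, 0, R3, (2, 3))
(5, 0, R7, (3,))
(5, 1, R3, (2, 3))
(5, 2, R3, (2, 3))
(5, 3, R3, (2, 3))
(5, 3, R6, (0, 3))

bar 0: v0=G3 v1=G4 v2=D5 v3=B4 downbeat M3
bar 1: v0=E3 v1=E4 v2=D4 v3=E4 downbeat P8
bar 2: v0=D3 v1=F3 v2=F4 v3=D4 downbeat P8
bar 3: v0=C3 v1=E3 v2=B3 v3=E4 downbeat M3
bar 4: v0=F3 v1=D4 v2=A4 v3=F4 downbeat P8
bar 5: v0=G3 v1=G4 v2=D5 v3=B4 downbeat M3
  -> R3 @ bar 0 tick 0 v(2, 3): D5 above B4
  -> R5 @ bar 0 tick 0 v(0, 3): opens on M3
  -> R3 @ bar 0 tick 1 v(2, 3): D5 above B4
  -> R3 @ bar 0 tick 2 v(2, 3): D5 above B4
  -> R3 @ bar 0 tick 3 v(2, 3): D5 above B4
  -> R1 @ bar 1 tick 0 v(0, 1): G3/G4 P8 -> E3/E4 P8 similar
  -> R2 @ bar 1 tick 0 v(0, 3): G3/B4 M3 -> E3/E4 P8 similar
  -> R2 @ bar 1 tick 0 v(1, 3): G4/B4 M3 -> E4/E4 P1 similar
  -> R3 @ bar 1 tick 0 v(1, 2): E4 above D4
  -> R4 @ bar 1 tick 0 v(0, 2): E3/D4 m7 untreated
  -> R3 @ bar 1 tick 1 v(1, 2): E4 above D4
  -> R3 @ bar 1 tick 2 v(1, 2): E4 above D4
  -> R3 @ bar 1 tick 3 v(1, 2): E4 above D4
  -> R1 @ bar 2 tick 0 v(0, 3): E3/E4 P8 -> D3/D4 P8 similar
  -> R3 @ bar 2 tick 0 v(2, 3): F4 above D4
  -> R7 @ bar 2 tick 0 v(1,): E4->F3 leap 11st
  -> R3 @ bar 2 tick 1 v(2, 3): F4 above D4
  -> R3 @ bar 2 tick 2 v(2, 3): F4 above D4
  -> R3 @ bar 2 tick 3 v(2, 3): F4 above D4
  -> R2 @ bar 3 tick 0 v(1, 2): F3/F4 P8 -> E3/B3 P5 similar
  -> R4 @ bar 3 tick 0 v(0, 2): C3/B3 M7 untreated
  -> R7 @ bar 3 tick 0 v(2,): F4->B3 leap 6st
  -> R1 @ bar 4 tick 0 v(1, 2): E3/B3 P5 -> D4/A4 P5 similar
  -> R2 @ bar 4 tick 0 v(0, 3): C3/E4 M3 -> F3/F4 P8 similar
  -> R3 @ bar 4 tick 0 v(2, 3): A4 above F4
  -> R7 @ bar 4 tick 0 v(1,): E3->D4 leap 10st
  -> R7 @ bar 4 tick 0 v(2,): B3->A4 leap 10st
  -> R8 @ bar 4 tick 0 v(0, 3): penult P8 not 3rd/6th
  -> R3 @ bar 4 tick 1 v(2, 3): A4 above F4
  -> R3 @ bar 4 tick 2 v(2, 3): A4 above F4
  -> R3 @ bar 4 tick 3 v(2, 3): A4 above F4
  -> R1 @ bar 5 tick 0 v(1, 2): D4/A4 P5 -> G4/D5 P5 similar
  -> R2 @ bar 5 tick 0 v(0, 1): F3/D4 M6 -> G3/G4 P8 similar
  -> R2 @ bar 5 tick 0 v(0, 2): F3/A4 M3 -> G3/D5 P5 similar
  -> R3 @ bar 5 tick 0 v(2, 3): D5 above B4
  -> R7 @ bar 5 tick 0 v(3,): F4->B4 leap 6st
  -> R3 @ bar 5 tick 1 v(2, 3): D5 above B4
  -> R3 @ bar 5 tick 2 v(2, 3): D5 above B4
  -> R3 @ bar 5 tick 3 v(2, 3): D5 above B4
  -> R6 @ bar 5 tick 3 v(0, 3): closes on M3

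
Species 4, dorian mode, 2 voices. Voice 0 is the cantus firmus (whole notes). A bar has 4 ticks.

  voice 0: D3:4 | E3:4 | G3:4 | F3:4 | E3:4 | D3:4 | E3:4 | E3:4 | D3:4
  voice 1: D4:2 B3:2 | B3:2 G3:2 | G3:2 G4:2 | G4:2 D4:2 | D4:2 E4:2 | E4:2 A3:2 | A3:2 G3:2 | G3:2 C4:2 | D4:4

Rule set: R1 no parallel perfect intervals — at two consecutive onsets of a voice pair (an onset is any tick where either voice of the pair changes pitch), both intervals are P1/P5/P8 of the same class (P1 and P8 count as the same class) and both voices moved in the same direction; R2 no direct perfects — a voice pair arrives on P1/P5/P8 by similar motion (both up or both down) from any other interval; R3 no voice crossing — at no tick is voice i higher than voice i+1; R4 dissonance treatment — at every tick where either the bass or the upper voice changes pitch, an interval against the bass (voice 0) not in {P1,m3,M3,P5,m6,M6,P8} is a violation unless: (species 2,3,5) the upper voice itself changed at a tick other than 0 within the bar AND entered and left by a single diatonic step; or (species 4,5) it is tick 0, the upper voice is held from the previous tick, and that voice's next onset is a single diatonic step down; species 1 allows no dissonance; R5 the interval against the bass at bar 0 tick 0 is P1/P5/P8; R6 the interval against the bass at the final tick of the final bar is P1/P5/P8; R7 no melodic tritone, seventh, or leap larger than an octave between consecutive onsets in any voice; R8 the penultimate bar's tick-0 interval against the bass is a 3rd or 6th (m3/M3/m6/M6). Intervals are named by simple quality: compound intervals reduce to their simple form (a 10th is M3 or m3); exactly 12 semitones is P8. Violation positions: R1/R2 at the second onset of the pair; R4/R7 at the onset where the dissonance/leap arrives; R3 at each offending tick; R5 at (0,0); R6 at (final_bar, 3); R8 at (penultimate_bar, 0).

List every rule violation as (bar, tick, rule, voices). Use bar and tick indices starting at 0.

bar 0: v0=D3 v1=D4 downbeat P8
bar 1: v0=E3 v1=B3 downbeat P5
bar 2: v0=G3 v1=G3 downbeat P1
bar 3: v0=F3 v1=G4 downbeat M2
bar 4: v0=E3 v1=D4 downbeat m7
bar 5: v0=D3 v1=E4 downbeat M2
bar 6: v0=E3 v1=A3 downbeat P4
bar 7: v0=E3 v1=G3 downbeat m3
bar 8: v0=D3 v1=D4 downbeat P8
  -> R4 @ bar 3 tick 0 v(0, 1): F3/G4 M2 untreated
  -> R4 @ bar 4 tick 0 v(0, 1): E3/D4 m7 untreated
  -> R4 @ bar 5 tick 0 v(0, 1): D3/E4 M2 untreated

(3, 0, R4, (0, 1))
(4, 0, R4, (0, 1))
(5, 0, R4, (0, 1))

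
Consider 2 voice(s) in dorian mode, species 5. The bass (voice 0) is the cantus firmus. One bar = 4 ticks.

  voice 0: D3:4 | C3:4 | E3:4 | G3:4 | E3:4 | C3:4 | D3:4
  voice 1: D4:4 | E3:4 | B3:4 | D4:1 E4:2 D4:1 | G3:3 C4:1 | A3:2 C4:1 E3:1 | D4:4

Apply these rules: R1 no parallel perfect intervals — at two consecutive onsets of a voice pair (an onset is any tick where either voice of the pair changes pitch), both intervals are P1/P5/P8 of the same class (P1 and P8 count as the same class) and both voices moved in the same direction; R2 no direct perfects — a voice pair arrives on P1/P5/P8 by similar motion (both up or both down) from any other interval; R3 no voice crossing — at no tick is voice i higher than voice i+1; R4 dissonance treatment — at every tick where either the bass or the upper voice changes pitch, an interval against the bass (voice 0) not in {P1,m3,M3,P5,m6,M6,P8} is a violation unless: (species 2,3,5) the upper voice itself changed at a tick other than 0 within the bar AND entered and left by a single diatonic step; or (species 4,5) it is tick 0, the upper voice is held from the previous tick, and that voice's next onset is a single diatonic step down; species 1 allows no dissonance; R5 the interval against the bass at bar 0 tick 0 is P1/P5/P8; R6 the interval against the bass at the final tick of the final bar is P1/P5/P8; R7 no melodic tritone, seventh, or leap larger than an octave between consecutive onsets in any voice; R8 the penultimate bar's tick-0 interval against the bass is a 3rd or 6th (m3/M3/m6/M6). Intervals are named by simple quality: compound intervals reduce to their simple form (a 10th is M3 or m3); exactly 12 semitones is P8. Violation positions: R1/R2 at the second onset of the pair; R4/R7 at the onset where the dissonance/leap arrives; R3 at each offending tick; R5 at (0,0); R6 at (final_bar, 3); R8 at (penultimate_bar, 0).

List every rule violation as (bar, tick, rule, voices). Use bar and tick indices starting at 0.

bar 0: v0=D3 v1=D4 downbeat P8
bar 1: v0=C3 v1=E3 downbeat M3
bar 2: v0=E3 v1=B3 downbeat P5
bar 3: v0=G3 v1=D4 downbeat P5
bar 4: v0=E3 v1=G3 downbeat m3
bar 5: v0=C3 v1=A3 downbeat M6
bar 6: v0=D3 v1=D4 downbeat P8
  -> R7 @ bar 1 tick 0 v(1,): D4->E3 leap 10st
  -> R2 @ bar 2 tick 0 v(0, 1): C3/E3 M3 -> E3/B3 P5 similar
  -> R1 @ bar 3 tick 0 v(0, 1): E3/B3 P5 -> G3/D4 P5 similar
  -> R2 @ bar 6 tick 0 v(0, 1): C3/E3 M3 -> D3/D4 P8 similar
  -> R7 @ bar 6 tick 0 v(1,): E3->D4 leap 10st

(1, 0, R7, (1,))
(2, 0, R2, (0, 1))
(3, 0, R1, (0, 1))
(6, 0, R2, (0, 1))
(6, 0, R7, (1,))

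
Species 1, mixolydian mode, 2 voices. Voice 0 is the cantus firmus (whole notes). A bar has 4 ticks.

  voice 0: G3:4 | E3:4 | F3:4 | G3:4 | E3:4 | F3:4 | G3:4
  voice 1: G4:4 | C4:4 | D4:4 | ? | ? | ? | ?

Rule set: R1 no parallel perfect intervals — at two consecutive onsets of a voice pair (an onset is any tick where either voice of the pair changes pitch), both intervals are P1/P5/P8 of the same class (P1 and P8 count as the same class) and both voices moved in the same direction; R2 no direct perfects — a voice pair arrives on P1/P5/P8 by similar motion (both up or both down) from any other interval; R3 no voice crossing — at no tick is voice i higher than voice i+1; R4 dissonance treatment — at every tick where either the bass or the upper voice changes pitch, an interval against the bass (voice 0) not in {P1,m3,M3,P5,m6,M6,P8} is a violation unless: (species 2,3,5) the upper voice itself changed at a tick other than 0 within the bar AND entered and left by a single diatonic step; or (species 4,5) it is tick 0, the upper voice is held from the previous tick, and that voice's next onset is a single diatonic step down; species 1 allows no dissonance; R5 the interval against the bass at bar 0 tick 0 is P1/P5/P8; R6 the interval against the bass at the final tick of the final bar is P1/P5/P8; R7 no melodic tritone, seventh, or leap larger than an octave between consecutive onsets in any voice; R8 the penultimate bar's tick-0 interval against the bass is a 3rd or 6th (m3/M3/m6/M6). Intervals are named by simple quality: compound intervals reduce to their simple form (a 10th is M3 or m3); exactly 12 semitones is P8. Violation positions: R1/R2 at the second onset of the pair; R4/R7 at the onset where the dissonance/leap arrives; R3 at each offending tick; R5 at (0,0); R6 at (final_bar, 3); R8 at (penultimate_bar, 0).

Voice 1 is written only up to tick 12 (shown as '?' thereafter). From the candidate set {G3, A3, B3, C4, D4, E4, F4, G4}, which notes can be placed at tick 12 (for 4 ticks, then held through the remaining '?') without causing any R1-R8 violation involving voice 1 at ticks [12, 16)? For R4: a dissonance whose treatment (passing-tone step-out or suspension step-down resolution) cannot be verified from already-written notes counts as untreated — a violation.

{B3, D4, E4, G3}

G3: legal
A3: violates R4
B3: legal
C4: violates R4
D4: legal
E4: legal
F4: violates R4
G4: violates R2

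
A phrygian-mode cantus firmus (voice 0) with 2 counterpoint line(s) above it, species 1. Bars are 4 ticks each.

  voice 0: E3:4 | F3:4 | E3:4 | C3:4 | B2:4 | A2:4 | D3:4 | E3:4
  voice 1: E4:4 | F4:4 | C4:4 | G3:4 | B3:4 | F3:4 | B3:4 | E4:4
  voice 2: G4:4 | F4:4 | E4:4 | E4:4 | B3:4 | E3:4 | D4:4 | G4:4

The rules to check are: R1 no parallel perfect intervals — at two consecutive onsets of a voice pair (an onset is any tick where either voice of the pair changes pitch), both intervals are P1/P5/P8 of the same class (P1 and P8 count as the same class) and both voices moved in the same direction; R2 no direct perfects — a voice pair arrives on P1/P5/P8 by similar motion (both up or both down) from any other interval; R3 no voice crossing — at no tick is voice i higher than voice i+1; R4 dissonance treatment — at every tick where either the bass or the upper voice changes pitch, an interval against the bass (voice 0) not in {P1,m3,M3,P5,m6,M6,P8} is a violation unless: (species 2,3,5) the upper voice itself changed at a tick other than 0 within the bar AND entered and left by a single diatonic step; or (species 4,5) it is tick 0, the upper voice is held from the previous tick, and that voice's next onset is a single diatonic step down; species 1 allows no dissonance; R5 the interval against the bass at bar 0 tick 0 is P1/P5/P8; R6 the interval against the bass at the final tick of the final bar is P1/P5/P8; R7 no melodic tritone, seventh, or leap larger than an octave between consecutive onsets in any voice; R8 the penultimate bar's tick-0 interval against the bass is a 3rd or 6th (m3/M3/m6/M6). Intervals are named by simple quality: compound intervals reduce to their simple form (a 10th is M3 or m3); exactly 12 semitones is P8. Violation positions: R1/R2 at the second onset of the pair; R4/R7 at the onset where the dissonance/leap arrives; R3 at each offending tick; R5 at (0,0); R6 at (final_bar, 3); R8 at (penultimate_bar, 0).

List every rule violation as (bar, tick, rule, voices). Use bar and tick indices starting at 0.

bar 0: v0=E3 v1=E4 v2=G4 downbeat m3
bar 1: v0=F3 v1=F4 v2=F4 downbeat P8
bar 2: v0=E3 v1=C4 v2=E4 downbeat P8
bar 3: v0=C3 v1=G3 v2=E4 downbeat M3
bar 4: v0=B2 v1=B3 v2=B3 downbeat P8
bar 5: v0=A2 v1=F3 v2=E3 downbeat P5
bar 6: v0=D3 v1=B3 v2=D4 downbeat P8
bar 7: v0=E3 v1=E4 v2=G4 downbeat m3
  -> R5 @ bar 0 tick 0 v(0, 2): opens on m3
  -> R1 @ bar 1 tick 0 v(0, 1): E3/E4 P8 -> F3/F4 P8 similar
  -> R1 @ bar 2 tick 0 v(0, 2): F3/F4 P8 -> E3/E4 P8 similar
  -> R2 @ bar 3 tick 0 v(0, 1): E3/C4 m6 -> C3/G3 P5 similar
  -> R2 @ bar 4 tick 0 v(0, 2): C3/E4 M3 -> B2/B3 P8 similar
  -> R2 @ bar 5 tick 0 v(0, 2): B2/B3 P8 -> A2/E3 P5 similar
  -> R3 @ bar 5 tick 0 v(1, 2): F3 above E3
  -> R7 @ bar 5 tick 0 v(1,): B3->F3 leap 6st
  -> R3 @ bar 5 tick 1 v(1, 2): F3 above E3
  -> R3 @ bar 5 tick 2 v(1, 2): F3 above E3
  -> R3 @ bar 5 tick 3 v(1, 2): F3 above E3
  -> R2 @ bar 6 tick 0 v(0, 2): A2/E3 P5 -> D3/D4 P8 similar
  -> R7 @ bar 6 tick 0 v(1,): F3->B3 leap 6st
  -> R7 @ bar 6 tick 0 v(2,): E3->D4 leap 10st
  -> R8 @ bar 6 tick 0 v(0, 2): penult P8 not 3rd/6th
  -> R2 @ bar 7 tick 0 v(0, 1): D3/B3 M6 -> E3/E4 P8 similar
  -> R6 @ bar 7 tick 3 v(0, 2): closes on m3

(0, 0, R5, (0, 2))
(1, 0, R1, (0, 1))
(2, 0, R1, (0, 2))
(3, 0, R2, (0, 1))
(4, 0, R2, (0, 2))
(5, 0, R2, (0, 2))
(5, 0, R3, (1, 2))
(5, 0, R7, (1,))
(5, 1, R3, (1, 2))
(5, 2, R3, (1, 2))
(5, 3, R3, (1, 2))
(6, 0, R2, (0, 2))
(6, 0, R7, (1,))
(6, 0, R7, (2,))
(6, 0, R8, (0, 2))
(7, 0, R2, (0, 1))
(7, 3, R6, (0, 2))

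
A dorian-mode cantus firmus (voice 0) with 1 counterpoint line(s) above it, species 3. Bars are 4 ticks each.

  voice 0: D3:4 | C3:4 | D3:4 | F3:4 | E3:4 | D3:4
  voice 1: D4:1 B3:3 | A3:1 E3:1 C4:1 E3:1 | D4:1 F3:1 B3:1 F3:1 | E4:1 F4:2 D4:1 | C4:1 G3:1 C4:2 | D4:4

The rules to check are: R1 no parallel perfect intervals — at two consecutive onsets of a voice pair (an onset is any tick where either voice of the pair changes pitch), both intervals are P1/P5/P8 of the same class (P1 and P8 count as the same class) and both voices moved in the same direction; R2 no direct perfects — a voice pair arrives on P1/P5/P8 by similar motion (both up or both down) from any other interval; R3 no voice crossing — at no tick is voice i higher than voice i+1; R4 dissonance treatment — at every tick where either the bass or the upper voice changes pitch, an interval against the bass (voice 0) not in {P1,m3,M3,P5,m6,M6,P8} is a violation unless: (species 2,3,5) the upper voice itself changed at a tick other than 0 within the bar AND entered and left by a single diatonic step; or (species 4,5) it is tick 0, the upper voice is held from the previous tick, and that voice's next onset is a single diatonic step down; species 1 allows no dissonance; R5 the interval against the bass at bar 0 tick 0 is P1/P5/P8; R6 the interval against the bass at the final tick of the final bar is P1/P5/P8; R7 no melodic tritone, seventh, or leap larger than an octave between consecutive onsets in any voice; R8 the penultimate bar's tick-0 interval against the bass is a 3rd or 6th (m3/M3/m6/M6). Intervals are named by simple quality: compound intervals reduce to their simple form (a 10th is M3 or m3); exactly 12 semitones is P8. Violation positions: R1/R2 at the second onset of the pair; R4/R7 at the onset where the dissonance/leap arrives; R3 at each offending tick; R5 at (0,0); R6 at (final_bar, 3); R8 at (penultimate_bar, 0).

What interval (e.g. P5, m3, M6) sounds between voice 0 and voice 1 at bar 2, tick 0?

P8

voice 0=D3 voice 1=D4 -> P8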